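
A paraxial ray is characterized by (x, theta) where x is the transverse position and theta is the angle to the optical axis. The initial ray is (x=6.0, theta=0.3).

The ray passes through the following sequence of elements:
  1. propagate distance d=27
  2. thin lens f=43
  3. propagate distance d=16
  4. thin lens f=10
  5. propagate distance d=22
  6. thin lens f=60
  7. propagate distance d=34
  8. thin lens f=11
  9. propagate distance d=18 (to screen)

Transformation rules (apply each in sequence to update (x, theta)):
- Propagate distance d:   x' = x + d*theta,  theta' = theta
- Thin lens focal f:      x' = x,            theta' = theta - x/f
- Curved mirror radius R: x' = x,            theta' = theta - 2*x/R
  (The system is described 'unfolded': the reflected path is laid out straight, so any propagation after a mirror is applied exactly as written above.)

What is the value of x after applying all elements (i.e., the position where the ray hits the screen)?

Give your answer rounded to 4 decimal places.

Initial: x=6.0000 theta=0.3000
After 1 (propagate distance d=27): x=14.1000 theta=0.3000
After 2 (thin lens f=43): x=14.1000 theta=-6/215 (≈-0.0279)
After 3 (propagate distance d=16): x=5871/430 (≈13.6535) theta=-6/215 (≈-0.0279)
After 4 (thin lens f=10): x=5871/430 (≈13.6535) theta=-5991/4300 (≈-1.3933)
After 5 (propagate distance d=22): x=-18273/1075 (≈-16.9981) theta=-5991/4300 (≈-1.3933)
After 6 (thin lens f=60): x=-18273/1075 (≈-16.9981) theta=-5966/5375 (≈-1.1100)
After 7 (propagate distance d=34): x=-294209/5375 (≈-54.7366) theta=-5966/5375 (≈-1.1100)
After 8 (thin lens f=11): x=-294209/5375 (≈-54.7366) theta=228583/59125 (≈3.8661)
After 9 (propagate distance d=18 (to screen)): x=175639/11825 (≈14.8532) theta=228583/59125 (≈3.8661)
Rounded to 4 decimal places: x = 14.8532

Answer: 14.8532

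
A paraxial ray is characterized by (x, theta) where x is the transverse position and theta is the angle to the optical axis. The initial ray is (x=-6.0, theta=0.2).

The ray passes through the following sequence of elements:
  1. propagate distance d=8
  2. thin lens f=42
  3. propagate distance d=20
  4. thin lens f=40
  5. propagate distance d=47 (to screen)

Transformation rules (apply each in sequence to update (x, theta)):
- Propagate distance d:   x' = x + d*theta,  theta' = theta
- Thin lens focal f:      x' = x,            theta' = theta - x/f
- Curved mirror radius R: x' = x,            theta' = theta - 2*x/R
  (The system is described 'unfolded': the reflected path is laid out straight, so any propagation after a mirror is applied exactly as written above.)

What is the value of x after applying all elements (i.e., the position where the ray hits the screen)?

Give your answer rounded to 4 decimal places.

Answer: 14.0271

Derivation:
Initial: x=-6.0000 theta=0.2000
After 1 (propagate distance d=8): x=-4.4000 theta=0.2000
After 2 (thin lens f=42): x=-4.4000 theta=32/105 (≈0.3048)
After 3 (propagate distance d=20): x=178/105 (≈1.6952) theta=32/105 (≈0.3048)
After 4 (thin lens f=40): x=178/105 (≈1.6952) theta=551/2100 (≈0.2624)
After 5 (propagate distance d=47 (to screen)): x=9819/700 (≈14.0271) theta=551/2100 (≈0.2624)
Rounded to 4 decimal places: x = 14.0271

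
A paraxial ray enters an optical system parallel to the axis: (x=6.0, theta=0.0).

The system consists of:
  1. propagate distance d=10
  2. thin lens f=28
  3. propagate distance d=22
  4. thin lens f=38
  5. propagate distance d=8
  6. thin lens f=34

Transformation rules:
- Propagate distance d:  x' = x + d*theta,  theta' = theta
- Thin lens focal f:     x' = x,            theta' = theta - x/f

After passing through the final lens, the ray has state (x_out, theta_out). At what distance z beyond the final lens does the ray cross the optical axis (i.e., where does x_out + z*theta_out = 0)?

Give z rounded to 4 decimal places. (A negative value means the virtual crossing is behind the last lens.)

Answer: -3.0729

Derivation:
Initial: x=6.0000 theta=0.0000
After 1 (propagate distance d=10): x=6.0000 theta=0.0000
After 2 (thin lens f=28): x=6.0000 theta=-3/14 (≈-0.2143)
After 3 (propagate distance d=22): x=9/7 (≈1.2857) theta=-3/14 (≈-0.2143)
After 4 (thin lens f=38): x=9/7 (≈1.2857) theta=-33/133 (≈-0.2481)
After 5 (propagate distance d=8): x=-93/133 (≈-0.6992) theta=-33/133 (≈-0.2481)
After 6 (thin lens f=34): x=-93/133 (≈-0.6992) theta=-147/646 (≈-0.2276)
z_focus = -x_out/theta_out = -(-93/133)/(-147/646) = -1054/343 ≈ -3.0729
Rounded to 4 decimal places: z = -3.0729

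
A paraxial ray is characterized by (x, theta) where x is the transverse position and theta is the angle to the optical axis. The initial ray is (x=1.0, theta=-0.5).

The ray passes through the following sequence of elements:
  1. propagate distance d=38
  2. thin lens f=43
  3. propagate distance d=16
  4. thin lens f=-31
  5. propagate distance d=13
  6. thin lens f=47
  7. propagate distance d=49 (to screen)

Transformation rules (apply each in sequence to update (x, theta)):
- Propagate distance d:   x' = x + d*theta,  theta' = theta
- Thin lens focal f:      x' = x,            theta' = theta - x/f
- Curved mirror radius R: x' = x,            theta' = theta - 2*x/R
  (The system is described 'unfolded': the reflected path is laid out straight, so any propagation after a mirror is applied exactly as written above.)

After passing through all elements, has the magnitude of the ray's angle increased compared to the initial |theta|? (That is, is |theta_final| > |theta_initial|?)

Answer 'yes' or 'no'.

Answer: no

Derivation:
Initial: x=1.0000 theta=-0.5000
After 1 (propagate distance d=38): x=-18.0000 theta=-0.5000
After 2 (thin lens f=43): x=-18.0000 theta=-7/86 (≈-0.0814)
After 3 (propagate distance d=16): x=-830/43 (≈-19.3023) theta=-7/86 (≈-0.0814)
After 4 (thin lens f=-31): x=-830/43 (≈-19.3023) theta=-1877/2666 (≈-0.7041)
After 5 (propagate distance d=13): x=-75861/2666 (≈-28.4550) theta=-1877/2666 (≈-0.7041)
After 6 (thin lens f=47): x=-75861/2666 (≈-28.4550) theta=-6179/62651 (≈-0.0986)
After 7 (propagate distance d=49 (to screen)): x=-4171009/125302 (≈-33.2876) theta=-6179/62651 (≈-0.0986)
|theta_initial|=0.5000 |theta_final|=6179/62651 (≈0.0986) -> not increased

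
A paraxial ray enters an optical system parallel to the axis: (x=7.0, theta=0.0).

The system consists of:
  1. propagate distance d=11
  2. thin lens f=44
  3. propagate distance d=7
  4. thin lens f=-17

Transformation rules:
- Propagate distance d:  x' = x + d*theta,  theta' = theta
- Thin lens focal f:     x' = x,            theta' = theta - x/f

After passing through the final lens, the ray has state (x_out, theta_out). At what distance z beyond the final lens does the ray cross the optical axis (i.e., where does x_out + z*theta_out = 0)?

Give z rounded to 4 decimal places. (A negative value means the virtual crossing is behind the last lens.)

Initial: x=7.0000 theta=0.0000
After 1 (propagate distance d=11): x=7.0000 theta=0.0000
After 2 (thin lens f=44): x=7.0000 theta=-7/44 (≈-0.1591)
After 3 (propagate distance d=7): x=259/44 (≈5.8864) theta=-7/44 (≈-0.1591)
After 4 (thin lens f=-17): x=259/44 (≈5.8864) theta=35/187 (≈0.1872)
z_focus = -x_out/theta_out = -(259/44)/(35/187) = -31.4500
Rounded to 4 decimal places: z = -31.4500

Answer: -31.4500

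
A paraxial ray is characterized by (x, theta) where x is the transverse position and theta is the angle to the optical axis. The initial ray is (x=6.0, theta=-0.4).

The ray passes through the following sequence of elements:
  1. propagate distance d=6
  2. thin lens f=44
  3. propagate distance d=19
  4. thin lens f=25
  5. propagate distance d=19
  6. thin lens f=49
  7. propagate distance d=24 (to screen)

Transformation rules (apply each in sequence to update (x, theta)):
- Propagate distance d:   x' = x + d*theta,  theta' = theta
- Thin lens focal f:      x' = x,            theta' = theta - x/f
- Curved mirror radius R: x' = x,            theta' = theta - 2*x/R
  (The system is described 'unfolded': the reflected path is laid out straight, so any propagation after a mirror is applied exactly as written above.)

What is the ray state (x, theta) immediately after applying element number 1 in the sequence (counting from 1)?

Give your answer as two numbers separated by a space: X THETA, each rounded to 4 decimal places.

Initial: x=6.0000 theta=-0.4000
After 1 (propagate distance d=6): x=3.6000 theta=-0.4000
Rounded to 4 decimal places: x = 3.6000, theta = -0.4000

Answer: 3.6000 -0.4000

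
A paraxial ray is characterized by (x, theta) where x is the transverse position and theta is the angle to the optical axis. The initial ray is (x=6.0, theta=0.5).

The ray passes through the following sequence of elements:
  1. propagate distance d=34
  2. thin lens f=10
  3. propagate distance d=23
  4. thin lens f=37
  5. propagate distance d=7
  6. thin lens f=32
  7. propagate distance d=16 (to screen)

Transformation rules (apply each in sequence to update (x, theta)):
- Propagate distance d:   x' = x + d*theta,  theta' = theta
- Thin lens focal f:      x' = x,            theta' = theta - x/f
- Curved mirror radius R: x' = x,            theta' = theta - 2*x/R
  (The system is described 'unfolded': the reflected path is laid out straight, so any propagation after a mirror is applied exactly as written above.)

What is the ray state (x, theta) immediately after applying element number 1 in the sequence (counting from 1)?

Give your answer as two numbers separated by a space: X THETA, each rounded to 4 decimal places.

Initial: x=6.0000 theta=0.5000
After 1 (propagate distance d=34): x=23.0000 theta=0.5000
Rounded to 4 decimal places: x = 23.0000, theta = 0.5000

Answer: 23.0000 0.5000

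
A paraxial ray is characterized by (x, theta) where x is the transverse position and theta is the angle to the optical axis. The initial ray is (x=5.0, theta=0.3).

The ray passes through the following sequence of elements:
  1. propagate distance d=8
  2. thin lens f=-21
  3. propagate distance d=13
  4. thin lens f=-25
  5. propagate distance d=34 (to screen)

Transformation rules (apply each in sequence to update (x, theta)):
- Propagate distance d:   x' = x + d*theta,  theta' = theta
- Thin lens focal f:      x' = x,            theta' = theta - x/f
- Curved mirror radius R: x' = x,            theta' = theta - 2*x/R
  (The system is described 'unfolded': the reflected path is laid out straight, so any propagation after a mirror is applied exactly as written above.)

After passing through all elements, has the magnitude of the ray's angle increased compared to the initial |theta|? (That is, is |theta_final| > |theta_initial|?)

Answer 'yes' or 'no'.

Answer: yes

Derivation:
Initial: x=5.0000 theta=0.3000
After 1 (propagate distance d=8): x=7.4000 theta=0.3000
After 2 (thin lens f=-21): x=7.4000 theta=137/210 (≈0.6524)
After 3 (propagate distance d=13): x=667/42 (≈15.8810) theta=137/210 (≈0.6524)
After 4 (thin lens f=-25): x=667/42 (≈15.8810) theta=676/525 (≈1.2876)
After 5 (propagate distance d=34 (to screen)): x=59.6600 theta=676/525 (≈1.2876)
|theta_initial|=0.3000 |theta_final|=676/525 (≈1.2876) -> increased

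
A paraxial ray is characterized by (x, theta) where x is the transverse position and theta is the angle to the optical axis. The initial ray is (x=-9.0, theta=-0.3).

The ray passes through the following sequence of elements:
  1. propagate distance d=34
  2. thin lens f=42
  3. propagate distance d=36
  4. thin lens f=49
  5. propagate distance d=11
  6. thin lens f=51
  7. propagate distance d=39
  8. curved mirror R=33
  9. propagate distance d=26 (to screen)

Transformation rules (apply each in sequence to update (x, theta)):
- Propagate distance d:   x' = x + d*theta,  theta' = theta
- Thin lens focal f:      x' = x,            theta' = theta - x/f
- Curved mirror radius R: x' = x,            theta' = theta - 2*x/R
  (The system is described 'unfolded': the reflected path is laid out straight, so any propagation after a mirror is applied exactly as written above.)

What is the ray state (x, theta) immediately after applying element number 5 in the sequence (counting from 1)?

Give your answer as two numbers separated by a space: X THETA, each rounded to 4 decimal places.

Initial: x=-9.0000 theta=-0.3000
After 1 (propagate distance d=34): x=-19.2000 theta=-0.3000
After 2 (thin lens f=42): x=-19.2000 theta=11/70 (≈0.1571)
After 3 (propagate distance d=36): x=-474/35 (≈-13.5429) theta=11/70 (≈0.1571)
After 4 (thin lens f=49): x=-474/35 (≈-13.5429) theta=1487/3430 (≈0.4335)
After 5 (propagate distance d=11): x=-6019/686 (≈-8.7741) theta=1487/3430 (≈0.4335)
Rounded to 4 decimal places: x = -8.7741, theta = 0.4335

Answer: -8.7741 0.4335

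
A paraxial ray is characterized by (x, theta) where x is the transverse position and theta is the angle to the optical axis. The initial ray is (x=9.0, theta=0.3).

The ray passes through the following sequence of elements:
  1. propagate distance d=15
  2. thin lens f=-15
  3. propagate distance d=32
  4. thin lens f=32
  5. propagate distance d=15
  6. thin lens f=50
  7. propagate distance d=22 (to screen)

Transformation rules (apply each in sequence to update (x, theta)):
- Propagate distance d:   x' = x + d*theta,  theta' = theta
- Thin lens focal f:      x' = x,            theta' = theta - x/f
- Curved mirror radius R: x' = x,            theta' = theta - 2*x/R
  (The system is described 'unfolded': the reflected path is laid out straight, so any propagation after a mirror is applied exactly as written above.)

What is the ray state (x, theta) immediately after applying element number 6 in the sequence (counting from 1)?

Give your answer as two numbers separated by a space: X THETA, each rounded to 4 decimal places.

Initial: x=9.0000 theta=0.3000
After 1 (propagate distance d=15): x=13.5000 theta=0.3000
After 2 (thin lens f=-15): x=13.5000 theta=1.2000
After 3 (propagate distance d=32): x=51.9000 theta=1.2000
After 4 (thin lens f=32): x=51.9000 theta=-27/64 (≈-0.4219)
After 5 (propagate distance d=15): x=14583/320 (≈45.5719) theta=-27/64 (≈-0.4219)
After 6 (thin lens f=50): x=14583/320 (≈45.5719) theta=-21333/16000 (≈-1.3333)
Rounded to 4 decimal places: x = 45.5719, theta = -1.3333

Answer: 45.5719 -1.3333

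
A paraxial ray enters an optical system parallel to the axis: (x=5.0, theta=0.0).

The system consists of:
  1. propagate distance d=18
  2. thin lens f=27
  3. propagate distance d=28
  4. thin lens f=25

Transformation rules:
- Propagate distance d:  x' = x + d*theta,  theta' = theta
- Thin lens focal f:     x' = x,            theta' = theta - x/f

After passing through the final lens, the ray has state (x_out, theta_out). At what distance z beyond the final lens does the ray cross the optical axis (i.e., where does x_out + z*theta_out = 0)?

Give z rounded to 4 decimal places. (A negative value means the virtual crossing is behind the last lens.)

Answer: -1.0417

Derivation:
Initial: x=5.0000 theta=0.0000
After 1 (propagate distance d=18): x=5.0000 theta=0.0000
After 2 (thin lens f=27): x=5.0000 theta=-5/27 (≈-0.1852)
After 3 (propagate distance d=28): x=-5/27 (≈-0.1852) theta=-5/27 (≈-0.1852)
After 4 (thin lens f=25): x=-5/27 (≈-0.1852) theta=-8/45 (≈-0.1778)
z_focus = -x_out/theta_out = -(-5/27)/(-8/45) = -25/24 ≈ -1.0417
Rounded to 4 decimal places: z = -1.0417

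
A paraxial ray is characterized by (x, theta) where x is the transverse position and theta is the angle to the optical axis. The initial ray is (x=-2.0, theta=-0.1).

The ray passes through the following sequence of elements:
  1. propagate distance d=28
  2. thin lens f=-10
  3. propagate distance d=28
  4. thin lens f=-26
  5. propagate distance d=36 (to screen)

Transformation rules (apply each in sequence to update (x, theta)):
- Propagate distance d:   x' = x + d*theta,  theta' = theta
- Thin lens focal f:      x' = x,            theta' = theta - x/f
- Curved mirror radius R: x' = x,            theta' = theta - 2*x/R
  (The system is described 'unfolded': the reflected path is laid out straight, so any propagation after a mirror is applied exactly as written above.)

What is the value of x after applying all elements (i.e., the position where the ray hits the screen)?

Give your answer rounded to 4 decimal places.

Initial: x=-2.0000 theta=-0.1000
After 1 (propagate distance d=28): x=-4.8000 theta=-0.1000
After 2 (thin lens f=-10): x=-4.8000 theta=-0.5800
After 3 (propagate distance d=28): x=-21.0400 theta=-0.5800
After 4 (thin lens f=-26): x=-21.0400 theta=-903/650 (≈-1.3892)
After 5 (propagate distance d=36 (to screen)): x=-23092/325 (≈-71.0523) theta=-903/650 (≈-1.3892)
Rounded to 4 decimal places: x = -71.0523

Answer: -71.0523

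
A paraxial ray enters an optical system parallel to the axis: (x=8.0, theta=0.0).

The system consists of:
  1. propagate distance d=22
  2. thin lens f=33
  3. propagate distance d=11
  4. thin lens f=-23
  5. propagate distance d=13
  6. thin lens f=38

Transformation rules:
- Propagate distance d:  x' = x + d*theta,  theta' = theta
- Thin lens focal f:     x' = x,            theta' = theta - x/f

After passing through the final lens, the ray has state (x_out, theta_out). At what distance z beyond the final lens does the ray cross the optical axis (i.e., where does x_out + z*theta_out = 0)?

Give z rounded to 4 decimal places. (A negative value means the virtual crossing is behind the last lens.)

Initial: x=8.0000 theta=0.0000
After 1 (propagate distance d=22): x=8.0000 theta=0.0000
After 2 (thin lens f=33): x=8.0000 theta=-8/33 (≈-0.2424)
After 3 (propagate distance d=11): x=16/3 (≈5.3333) theta=-8/33 (≈-0.2424)
After 4 (thin lens f=-23): x=16/3 (≈5.3333) theta=-8/759 (≈-0.0105)
After 5 (propagate distance d=13): x=3944/759 (≈5.1963) theta=-8/759 (≈-0.0105)
After 6 (thin lens f=38): x=3944/759 (≈5.1963) theta=-708/4807 (≈-0.1473)
z_focus = -x_out/theta_out = -(3944/759)/(-708/4807) = 18734/531 ≈ 35.2806
Rounded to 4 decimal places: z = 35.2806

Answer: 35.2806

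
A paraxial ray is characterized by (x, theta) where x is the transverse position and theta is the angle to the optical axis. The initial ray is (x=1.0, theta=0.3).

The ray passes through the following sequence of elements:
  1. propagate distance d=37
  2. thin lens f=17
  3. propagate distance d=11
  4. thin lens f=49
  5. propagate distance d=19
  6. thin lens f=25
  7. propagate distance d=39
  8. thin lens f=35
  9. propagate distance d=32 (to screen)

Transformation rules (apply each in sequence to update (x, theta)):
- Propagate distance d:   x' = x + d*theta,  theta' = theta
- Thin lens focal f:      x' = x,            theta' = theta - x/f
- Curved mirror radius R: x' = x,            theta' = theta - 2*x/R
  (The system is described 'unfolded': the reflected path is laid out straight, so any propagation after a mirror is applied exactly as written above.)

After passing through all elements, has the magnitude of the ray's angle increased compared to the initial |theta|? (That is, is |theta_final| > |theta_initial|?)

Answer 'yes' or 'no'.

Answer: no

Derivation:
Initial: x=1.0000 theta=0.3000
After 1 (propagate distance d=37): x=12.1000 theta=0.3000
After 2 (thin lens f=17): x=12.1000 theta=-7/17 (≈-0.4118)
After 3 (propagate distance d=11): x=1287/170 (≈7.5706) theta=-7/17 (≈-0.4118)
After 4 (thin lens f=49): x=1287/170 (≈7.5706) theta=-4717/8330 (≈-0.5663)
After 5 (propagate distance d=19): x=-2656/833 (≈-3.1885) theta=-4717/8330 (≈-0.5663)
After 6 (thin lens f=25): x=-2656/833 (≈-3.1885) theta=-18273/41650 (≈-0.4387)
After 7 (propagate distance d=39): x=-845447/41650 (≈-20.2988) theta=-18273/41650 (≈-0.4387)
After 8 (thin lens f=35): x=-845447/41650 (≈-20.2988) theta=102946/728875 (≈0.1412)
After 9 (propagate distance d=32 (to screen)): x=-23002101/1457750 (≈-15.7792) theta=102946/728875 (≈0.1412)
|theta_initial|=0.3000 |theta_final|=102946/728875 (≈0.1412) -> not increased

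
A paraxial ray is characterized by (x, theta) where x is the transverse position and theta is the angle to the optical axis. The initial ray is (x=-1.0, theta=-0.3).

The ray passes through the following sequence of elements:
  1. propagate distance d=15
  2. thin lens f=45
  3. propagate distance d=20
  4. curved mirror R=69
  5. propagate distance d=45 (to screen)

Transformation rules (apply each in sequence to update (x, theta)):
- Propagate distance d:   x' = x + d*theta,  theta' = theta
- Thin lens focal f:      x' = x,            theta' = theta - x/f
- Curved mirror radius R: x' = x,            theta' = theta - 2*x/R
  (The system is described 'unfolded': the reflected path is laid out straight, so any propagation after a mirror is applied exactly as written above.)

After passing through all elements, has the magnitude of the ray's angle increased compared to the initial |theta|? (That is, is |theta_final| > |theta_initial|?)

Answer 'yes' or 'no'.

Initial: x=-1.0000 theta=-0.3000
After 1 (propagate distance d=15): x=-5.5000 theta=-0.3000
After 2 (thin lens f=45): x=-5.5000 theta=-8/45 (≈-0.1778)
After 3 (propagate distance d=20): x=-163/18 (≈-9.0556) theta=-8/45 (≈-0.1778)
After 4 (curved mirror R=69): x=-163/18 (≈-9.0556) theta=263/3105 (≈0.0847)
After 5 (propagate distance d=45 (to screen)): x=-2171/414 (≈-5.2440) theta=263/3105 (≈0.0847)
|theta_initial|=0.3000 |theta_final|=263/3105 (≈0.0847) -> not increased

Answer: no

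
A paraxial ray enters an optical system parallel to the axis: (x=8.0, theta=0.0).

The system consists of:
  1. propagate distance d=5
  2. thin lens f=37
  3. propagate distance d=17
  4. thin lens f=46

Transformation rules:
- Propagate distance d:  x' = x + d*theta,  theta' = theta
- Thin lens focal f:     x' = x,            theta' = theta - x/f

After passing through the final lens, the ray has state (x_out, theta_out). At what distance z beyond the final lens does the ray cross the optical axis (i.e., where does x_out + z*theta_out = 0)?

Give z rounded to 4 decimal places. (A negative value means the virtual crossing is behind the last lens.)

Answer: 13.9394

Derivation:
Initial: x=8.0000 theta=0.0000
After 1 (propagate distance d=5): x=8.0000 theta=0.0000
After 2 (thin lens f=37): x=8.0000 theta=-8/37 (≈-0.2162)
After 3 (propagate distance d=17): x=160/37 (≈4.3243) theta=-8/37 (≈-0.2162)
After 4 (thin lens f=46): x=160/37 (≈4.3243) theta=-264/851 (≈-0.3102)
z_focus = -x_out/theta_out = -(160/37)/(-264/851) = 460/33 ≈ 13.9394
Rounded to 4 decimal places: z = 13.9394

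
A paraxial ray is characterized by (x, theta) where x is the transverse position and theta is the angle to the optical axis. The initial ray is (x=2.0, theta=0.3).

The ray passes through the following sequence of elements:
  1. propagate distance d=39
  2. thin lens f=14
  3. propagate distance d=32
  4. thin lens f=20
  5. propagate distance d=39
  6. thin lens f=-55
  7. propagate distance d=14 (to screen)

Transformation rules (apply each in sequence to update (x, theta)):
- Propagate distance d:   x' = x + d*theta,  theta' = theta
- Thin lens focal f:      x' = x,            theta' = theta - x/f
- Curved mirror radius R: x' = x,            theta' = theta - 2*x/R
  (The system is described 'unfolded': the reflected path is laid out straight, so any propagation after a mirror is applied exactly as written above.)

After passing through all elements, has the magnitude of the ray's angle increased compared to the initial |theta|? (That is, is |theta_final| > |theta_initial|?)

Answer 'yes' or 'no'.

Initial: x=2.0000 theta=0.3000
After 1 (propagate distance d=39): x=13.7000 theta=0.3000
After 2 (thin lens f=14): x=13.7000 theta=-19/28 (≈-0.6786)
After 3 (propagate distance d=32): x=-561/70 (≈-8.0143) theta=-19/28 (≈-0.6786)
After 4 (thin lens f=20): x=-561/70 (≈-8.0143) theta=-389/1400 (≈-0.2779)
After 5 (propagate distance d=39): x=-26391/1400 (≈-18.8507) theta=-389/1400 (≈-0.2779)
After 6 (thin lens f=-55): x=-26391/1400 (≈-18.8507) theta=-23893/38500 (≈-0.6206)
After 7 (propagate distance d=14 (to screen)): x=-2120509/77000 (≈-27.5391) theta=-23893/38500 (≈-0.6206)
|theta_initial|=0.3000 |theta_final|=23893/38500 (≈0.6206) -> increased

Answer: yes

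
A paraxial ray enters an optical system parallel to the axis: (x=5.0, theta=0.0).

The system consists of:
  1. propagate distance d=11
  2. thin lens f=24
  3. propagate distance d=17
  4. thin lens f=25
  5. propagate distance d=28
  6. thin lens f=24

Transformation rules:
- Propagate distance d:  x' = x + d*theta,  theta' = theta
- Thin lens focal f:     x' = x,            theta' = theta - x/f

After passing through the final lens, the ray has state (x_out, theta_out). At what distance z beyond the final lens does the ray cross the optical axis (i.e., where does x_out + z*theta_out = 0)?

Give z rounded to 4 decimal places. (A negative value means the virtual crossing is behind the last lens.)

Initial: x=5.0000 theta=0.0000
After 1 (propagate distance d=11): x=5.0000 theta=0.0000
After 2 (thin lens f=24): x=5.0000 theta=-5/24 (≈-0.2083)
After 3 (propagate distance d=17): x=35/24 (≈1.4583) theta=-5/24 (≈-0.2083)
After 4 (thin lens f=25): x=35/24 (≈1.4583) theta=-4/15 (≈-0.2667)
After 5 (propagate distance d=28): x=-721/120 (≈-6.0083) theta=-4/15 (≈-0.2667)
After 6 (thin lens f=24): x=-721/120 (≈-6.0083) theta=-47/2880 (≈-0.0163)
z_focus = -x_out/theta_out = -(-721/120)/(-47/2880) = -17304/47 ≈ -368.1702
Rounded to 4 decimal places: z = -368.1702

Answer: -368.1702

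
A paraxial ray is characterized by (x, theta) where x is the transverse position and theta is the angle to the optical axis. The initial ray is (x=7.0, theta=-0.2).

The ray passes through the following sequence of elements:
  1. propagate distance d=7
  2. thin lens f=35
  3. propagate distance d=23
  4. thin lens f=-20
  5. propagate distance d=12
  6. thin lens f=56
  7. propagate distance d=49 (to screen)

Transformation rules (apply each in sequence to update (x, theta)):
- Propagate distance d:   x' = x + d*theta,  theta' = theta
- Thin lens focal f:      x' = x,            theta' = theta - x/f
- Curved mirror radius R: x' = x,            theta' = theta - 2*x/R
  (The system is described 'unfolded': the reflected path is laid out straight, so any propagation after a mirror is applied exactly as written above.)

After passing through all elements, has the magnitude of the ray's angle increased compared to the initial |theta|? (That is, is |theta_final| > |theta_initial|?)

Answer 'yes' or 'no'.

Answer: yes

Derivation:
Initial: x=7.0000 theta=-0.2000
After 1 (propagate distance d=7): x=5.6000 theta=-0.2000
After 2 (thin lens f=35): x=5.6000 theta=-0.3600
After 3 (propagate distance d=23): x=-2.6800 theta=-0.3600
After 4 (thin lens f=-20): x=-2.6800 theta=-0.4940
After 5 (propagate distance d=12): x=-8.6080 theta=-0.4940
After 6 (thin lens f=56): x=-8.6080 theta=-1191/3500 (≈-0.3403)
After 7 (propagate distance d=49 (to screen)): x=-25.2820 theta=-1191/3500 (≈-0.3403)
|theta_initial|=0.2000 |theta_final|=1191/3500 (≈0.3403) -> increased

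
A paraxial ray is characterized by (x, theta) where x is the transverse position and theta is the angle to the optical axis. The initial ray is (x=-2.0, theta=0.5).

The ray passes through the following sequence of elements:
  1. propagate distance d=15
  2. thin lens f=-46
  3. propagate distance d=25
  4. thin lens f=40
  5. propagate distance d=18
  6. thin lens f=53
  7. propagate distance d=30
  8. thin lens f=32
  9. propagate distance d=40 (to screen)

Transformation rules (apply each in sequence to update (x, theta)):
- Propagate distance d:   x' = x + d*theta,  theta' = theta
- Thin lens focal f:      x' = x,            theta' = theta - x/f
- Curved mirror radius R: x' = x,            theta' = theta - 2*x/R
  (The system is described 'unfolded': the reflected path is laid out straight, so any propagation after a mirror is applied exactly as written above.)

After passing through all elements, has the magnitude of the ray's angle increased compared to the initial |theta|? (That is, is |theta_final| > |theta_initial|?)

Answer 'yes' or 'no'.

Answer: yes

Derivation:
Initial: x=-2.0000 theta=0.5000
After 1 (propagate distance d=15): x=5.5000 theta=0.5000
After 2 (thin lens f=-46): x=5.5000 theta=57/92 (≈0.6196)
After 3 (propagate distance d=25): x=1931/92 (≈20.9891) theta=57/92 (≈0.6196)
After 4 (thin lens f=40): x=1931/92 (≈20.9891) theta=349/3680 (≈0.0948)
After 5 (propagate distance d=18): x=41761/1840 (≈22.6962) theta=349/3680 (≈0.0948)
After 6 (thin lens f=53): x=41761/1840 (≈22.6962) theta=-13005/39008 (≈-0.3334)
After 7 (propagate distance d=30): x=618979/48760 (≈12.6944) theta=-13005/39008 (≈-0.3334)
After 8 (thin lens f=32): x=618979/48760 (≈12.6944) theta=-1139179/1560320 (≈-0.7301)
After 9 (propagate distance d=40 (to screen)): x=-3219979/195040 (≈-16.5093) theta=-1139179/1560320 (≈-0.7301)
|theta_initial|=0.5000 |theta_final|=1139179/1560320 (≈0.7301) -> increased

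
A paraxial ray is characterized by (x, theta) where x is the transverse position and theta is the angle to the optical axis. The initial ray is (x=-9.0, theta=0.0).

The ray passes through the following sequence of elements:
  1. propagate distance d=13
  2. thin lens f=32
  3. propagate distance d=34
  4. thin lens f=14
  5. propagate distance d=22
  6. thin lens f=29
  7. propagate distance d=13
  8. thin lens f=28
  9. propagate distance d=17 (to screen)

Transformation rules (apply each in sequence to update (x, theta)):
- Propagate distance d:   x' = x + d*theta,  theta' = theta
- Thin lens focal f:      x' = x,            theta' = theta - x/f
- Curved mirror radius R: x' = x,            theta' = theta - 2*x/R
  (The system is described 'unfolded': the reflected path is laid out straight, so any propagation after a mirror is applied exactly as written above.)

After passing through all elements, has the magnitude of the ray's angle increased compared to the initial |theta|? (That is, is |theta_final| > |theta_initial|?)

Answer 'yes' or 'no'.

Initial: x=-9.0000 theta=0.0000
After 1 (propagate distance d=13): x=-9.0000 theta=0.0000
After 2 (thin lens f=32): x=-9.0000 theta=9/32 (≈0.2813)
After 3 (propagate distance d=34): x=0.5625 theta=9/32 (≈0.2813)
After 4 (thin lens f=14): x=0.5625 theta=27/112 (≈0.2411)
After 5 (propagate distance d=22): x=657/112 (≈5.8661) theta=27/112 (≈0.2411)
After 6 (thin lens f=29): x=657/112 (≈5.8661) theta=9/232 (≈0.0388)
After 7 (propagate distance d=13): x=20691/3248 (≈6.3704) theta=9/232 (≈0.0388)
After 8 (thin lens f=28): x=20691/3248 (≈6.3704) theta=-17163/90944 (≈-0.1887)
After 9 (propagate distance d=17 (to screen)): x=287577/90944 (≈3.1621) theta=-17163/90944 (≈-0.1887)
|theta_initial|=0.0000 |theta_final|=17163/90944 (≈0.1887) -> increased

Answer: yes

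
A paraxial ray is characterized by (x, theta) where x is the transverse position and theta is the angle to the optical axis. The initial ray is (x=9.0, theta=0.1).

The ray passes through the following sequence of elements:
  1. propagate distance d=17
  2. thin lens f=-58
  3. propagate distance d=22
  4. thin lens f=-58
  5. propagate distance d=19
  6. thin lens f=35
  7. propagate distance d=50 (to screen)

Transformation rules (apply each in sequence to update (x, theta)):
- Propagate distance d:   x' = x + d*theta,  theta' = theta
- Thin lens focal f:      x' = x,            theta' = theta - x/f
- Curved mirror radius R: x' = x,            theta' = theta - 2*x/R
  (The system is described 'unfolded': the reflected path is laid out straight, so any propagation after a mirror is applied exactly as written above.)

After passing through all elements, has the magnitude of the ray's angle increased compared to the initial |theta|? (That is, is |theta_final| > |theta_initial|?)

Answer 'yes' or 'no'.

Answer: yes

Derivation:
Initial: x=9.0000 theta=0.1000
After 1 (propagate distance d=17): x=10.7000 theta=0.1000
After 2 (thin lens f=-58): x=10.7000 theta=33/116 (≈0.2845)
After 3 (propagate distance d=22): x=2459/145 (≈16.9586) theta=33/116 (≈0.2845)
After 4 (thin lens f=-58): x=2459/145 (≈16.9586) theta=9703/16820 (≈0.5769)
After 5 (propagate distance d=19): x=469601/16820 (≈27.9192) theta=9703/16820 (≈0.5769)
After 6 (thin lens f=35): x=469601/16820 (≈27.9192) theta=-32499/147175 (≈-0.2208)
After 7 (propagate distance d=50 (to screen)): x=1987247/117740 (≈16.8783) theta=-32499/147175 (≈-0.2208)
|theta_initial|=0.1000 |theta_final|=32499/147175 (≈0.2208) -> increased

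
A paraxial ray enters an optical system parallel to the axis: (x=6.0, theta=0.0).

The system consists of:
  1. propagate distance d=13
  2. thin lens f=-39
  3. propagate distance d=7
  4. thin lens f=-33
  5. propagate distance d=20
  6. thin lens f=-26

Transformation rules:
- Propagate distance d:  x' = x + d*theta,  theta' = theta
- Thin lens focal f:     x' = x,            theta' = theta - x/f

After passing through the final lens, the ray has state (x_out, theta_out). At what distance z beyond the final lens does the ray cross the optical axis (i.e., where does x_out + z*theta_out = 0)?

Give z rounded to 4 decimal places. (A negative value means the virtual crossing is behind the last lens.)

Initial: x=6.0000 theta=0.0000
After 1 (propagate distance d=13): x=6.0000 theta=0.0000
After 2 (thin lens f=-39): x=6.0000 theta=2/13 (≈0.1538)
After 3 (propagate distance d=7): x=92/13 (≈7.0769) theta=2/13 (≈0.1538)
After 4 (thin lens f=-33): x=92/13 (≈7.0769) theta=158/429 (≈0.3683)
After 5 (propagate distance d=20): x=6196/429 (≈14.4429) theta=158/429 (≈0.3683)
After 6 (thin lens f=-26): x=6196/429 (≈14.4429) theta=5152/5577 (≈0.9238)
z_focus = -x_out/theta_out = -(6196/429)/(5152/5577) = -20137/1288 ≈ -15.6343
Rounded to 4 decimal places: z = -15.6343

Answer: -15.6343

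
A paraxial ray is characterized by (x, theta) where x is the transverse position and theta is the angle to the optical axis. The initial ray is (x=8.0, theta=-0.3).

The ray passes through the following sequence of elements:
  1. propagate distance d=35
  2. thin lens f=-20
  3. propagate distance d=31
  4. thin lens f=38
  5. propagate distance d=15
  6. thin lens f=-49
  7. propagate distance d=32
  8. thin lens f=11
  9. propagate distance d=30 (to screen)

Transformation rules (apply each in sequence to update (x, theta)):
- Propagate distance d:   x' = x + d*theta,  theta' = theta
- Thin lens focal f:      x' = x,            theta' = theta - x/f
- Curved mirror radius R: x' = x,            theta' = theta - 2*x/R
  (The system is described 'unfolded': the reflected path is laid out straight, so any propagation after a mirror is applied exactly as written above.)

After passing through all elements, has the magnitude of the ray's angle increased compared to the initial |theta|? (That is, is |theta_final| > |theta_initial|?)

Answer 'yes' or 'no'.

Answer: yes

Derivation:
Initial: x=8.0000 theta=-0.3000
After 1 (propagate distance d=35): x=-2.5000 theta=-0.3000
After 2 (thin lens f=-20): x=-2.5000 theta=-0.4250
After 3 (propagate distance d=31): x=-15.6750 theta=-0.4250
After 4 (thin lens f=38): x=-15.6750 theta=-0.0125
After 5 (propagate distance d=15): x=-15.8625 theta=-0.0125
After 6 (thin lens f=-49): x=-15.8625 theta=-659/1960 (≈-0.3362)
After 7 (propagate distance d=32): x=-104357/3920 (≈-26.6217) theta=-659/1960 (≈-0.3362)
After 8 (thin lens f=11): x=-104357/3920 (≈-26.6217) theta=1167/560 (≈2.0839)
After 9 (propagate distance d=30 (to screen)): x=140713/3920 (≈35.8962) theta=1167/560 (≈2.0839)
|theta_initial|=0.3000 |theta_final|=1167/560 (≈2.0839) -> increased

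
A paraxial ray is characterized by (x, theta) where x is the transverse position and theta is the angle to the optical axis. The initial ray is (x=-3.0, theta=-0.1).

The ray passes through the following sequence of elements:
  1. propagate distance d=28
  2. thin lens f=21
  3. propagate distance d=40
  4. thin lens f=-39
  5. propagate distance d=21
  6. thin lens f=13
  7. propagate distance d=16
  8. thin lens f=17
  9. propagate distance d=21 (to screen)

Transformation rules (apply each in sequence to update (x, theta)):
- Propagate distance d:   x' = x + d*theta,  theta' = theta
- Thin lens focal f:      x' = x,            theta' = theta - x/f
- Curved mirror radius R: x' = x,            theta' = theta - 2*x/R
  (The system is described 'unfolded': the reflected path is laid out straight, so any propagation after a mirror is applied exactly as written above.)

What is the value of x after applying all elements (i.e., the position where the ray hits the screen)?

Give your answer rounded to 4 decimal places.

Initial: x=-3.0000 theta=-0.1000
After 1 (propagate distance d=28): x=-5.8000 theta=-0.1000
After 2 (thin lens f=21): x=-5.8000 theta=37/210 (≈0.1762)
After 3 (propagate distance d=40): x=131/105 (≈1.2476) theta=37/210 (≈0.1762)
After 4 (thin lens f=-39): x=131/105 (≈1.2476) theta=341/1638 (≈0.2082)
After 5 (propagate distance d=21): x=15341/2730 (≈5.6194) theta=341/1638 (≈0.2082)
After 6 (thin lens f=13): x=15341/2730 (≈5.6194) theta=-11929/53235 (≈-0.2241)
After 7 (propagate distance d=16): x=216571/106470 (≈2.0341) theta=-11929/53235 (≈-0.2241)
After 8 (thin lens f=17): x=216571/106470 (≈2.0341) theta=-622157/1809990 (≈-0.3437)
After 9 (propagate distance d=21 (to screen)): x=-938359/180999 (≈-5.1843) theta=-622157/1809990 (≈-0.3437)
Rounded to 4 decimal places: x = -5.1843

Answer: -5.1843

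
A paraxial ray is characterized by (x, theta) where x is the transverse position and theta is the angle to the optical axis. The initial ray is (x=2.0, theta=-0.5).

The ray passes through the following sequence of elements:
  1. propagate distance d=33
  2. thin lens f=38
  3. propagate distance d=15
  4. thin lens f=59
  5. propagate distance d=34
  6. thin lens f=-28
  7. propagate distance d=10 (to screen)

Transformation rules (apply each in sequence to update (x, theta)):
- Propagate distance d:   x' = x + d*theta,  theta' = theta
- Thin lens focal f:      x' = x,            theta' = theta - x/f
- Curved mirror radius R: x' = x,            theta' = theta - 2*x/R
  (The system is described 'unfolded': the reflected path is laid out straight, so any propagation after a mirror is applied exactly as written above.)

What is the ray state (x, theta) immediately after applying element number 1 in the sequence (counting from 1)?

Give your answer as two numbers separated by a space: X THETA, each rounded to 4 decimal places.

Initial: x=2.0000 theta=-0.5000
After 1 (propagate distance d=33): x=-14.5000 theta=-0.5000
Rounded to 4 decimal places: x = -14.5000, theta = -0.5000

Answer: -14.5000 -0.5000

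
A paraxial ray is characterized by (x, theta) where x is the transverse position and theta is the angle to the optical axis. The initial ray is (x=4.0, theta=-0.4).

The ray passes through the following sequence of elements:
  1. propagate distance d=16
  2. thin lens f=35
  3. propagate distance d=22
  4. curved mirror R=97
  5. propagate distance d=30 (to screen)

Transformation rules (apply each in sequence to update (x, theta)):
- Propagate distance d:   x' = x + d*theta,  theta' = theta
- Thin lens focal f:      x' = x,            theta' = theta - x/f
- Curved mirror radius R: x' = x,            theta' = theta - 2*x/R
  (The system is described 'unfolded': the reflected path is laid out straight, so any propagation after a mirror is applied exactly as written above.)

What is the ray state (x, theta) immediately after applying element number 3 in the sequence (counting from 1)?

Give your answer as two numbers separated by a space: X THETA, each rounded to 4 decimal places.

Answer: -9.6914 -0.3314

Derivation:
Initial: x=4.0000 theta=-0.4000
After 1 (propagate distance d=16): x=-2.4000 theta=-0.4000
After 2 (thin lens f=35): x=-2.4000 theta=-58/175 (≈-0.3314)
After 3 (propagate distance d=22): x=-1696/175 (≈-9.6914) theta=-58/175 (≈-0.3314)
Rounded to 4 decimal places: x = -9.6914, theta = -0.3314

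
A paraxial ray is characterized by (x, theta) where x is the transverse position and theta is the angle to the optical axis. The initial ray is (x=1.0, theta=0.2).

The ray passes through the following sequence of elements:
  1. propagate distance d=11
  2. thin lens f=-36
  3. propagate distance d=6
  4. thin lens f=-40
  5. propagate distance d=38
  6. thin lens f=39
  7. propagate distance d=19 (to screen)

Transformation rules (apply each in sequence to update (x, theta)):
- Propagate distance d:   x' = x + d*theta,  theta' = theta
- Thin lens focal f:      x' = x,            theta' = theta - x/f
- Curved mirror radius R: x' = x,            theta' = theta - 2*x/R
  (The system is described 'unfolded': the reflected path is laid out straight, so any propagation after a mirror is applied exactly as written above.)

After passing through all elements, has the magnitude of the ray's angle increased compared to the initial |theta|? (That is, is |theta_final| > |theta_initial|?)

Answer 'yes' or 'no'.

Answer: no

Derivation:
Initial: x=1.0000 theta=0.2000
After 1 (propagate distance d=11): x=3.2000 theta=0.2000
After 2 (thin lens f=-36): x=3.2000 theta=13/45 (≈0.2889)
After 3 (propagate distance d=6): x=74/15 (≈4.9333) theta=13/45 (≈0.2889)
After 4 (thin lens f=-40): x=74/15 (≈4.9333) theta=371/900 (≈0.4122)
After 5 (propagate distance d=38): x=9269/450 (≈20.5978) theta=371/900 (≈0.4122)
After 6 (thin lens f=39): x=9269/450 (≈20.5978) theta=-313/2700 (≈-0.1159)
After 7 (propagate distance d=19 (to screen)): x=49667/2700 (≈18.3952) theta=-313/2700 (≈-0.1159)
|theta_initial|=0.2000 |theta_final|=313/2700 (≈0.1159) -> not increased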